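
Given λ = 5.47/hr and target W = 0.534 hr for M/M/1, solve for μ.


W = 1/(μ−λ) ⇒ μ − λ = 1/W = 1/0.534 = 1.8727
μ = λ + 1/W = 5.47 + 1.8727 = 7.3427 per hr

Final: 7.3427 /hr


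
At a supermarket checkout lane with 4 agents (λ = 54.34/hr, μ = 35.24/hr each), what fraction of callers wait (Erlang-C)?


a = λ/μ = 1.5420; ρ = a/4 = 0.3855
P₀ = 0.211626 (from M/M/c formula)
C(c,a) = [a^c/(c!(1−ρ))]·P₀ = [5.65373/(24·0.6145)]·0.211626
= 0.38336·0.211626 = 0.081128

Final: 0.081128


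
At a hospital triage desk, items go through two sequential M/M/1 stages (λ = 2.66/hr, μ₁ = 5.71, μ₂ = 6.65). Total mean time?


Each node sees arrival rate λ = 2.66/hr (tandem ⇒ throughput preserved).
W₁ = 1/(μ₁−λ) = 1/(5.71−2.66) = 0.32787 hr
W₂ = 1/(μ₂−λ) = 1/(6.65−2.66) = 0.25063 hr
W_total = W₁ + W₂ = 0.32787 + 0.25063 = 0.57850 hr

Final: 0.57850 hr


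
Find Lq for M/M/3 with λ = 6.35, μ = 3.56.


a = λ/μ = 1.7837; ρ = a/3 = 0.5946
P₀ = 0.149088
Lq = P₀·a^c·ρ / (c!·(1−ρ)²) = 0.149088·5.67507·0.5946/(6·0.16437)
= 0.51007

Final: 0.51007


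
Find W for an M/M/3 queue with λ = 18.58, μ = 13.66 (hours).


a = 1.3602; ρ = 0.4534; P₀ = 0.246761
Lq = P₀·a^c·ρ/(c!(1−ρ)²) = 0.15705
Wq = Lq/λ = 0.15705/18.58 = 0.008453 hr
W = Wq + 1/μ = 0.008453 + 0.07321 = 0.08166 hr

Final: 0.08166 hr


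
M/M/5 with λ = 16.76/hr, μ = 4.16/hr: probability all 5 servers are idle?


a = λ/μ = 16.76/4.16 = 4.0288; ρ = a/c = 0.8058
Σ_{k=0}^{4} a^k/k! (terms k=0..4) = 1.00000 + 4.02885 + 8.11580 + 10.89910 + 10.97770 = 35.02145
Tail: a^5/(5!(1−ρ)) = 1061.45948/(120·0.1942) = 45.54117
P₀ = 1/(35.02145 + 45.54117) = 1/80.56262 = 0.012413

Final: 0.012413


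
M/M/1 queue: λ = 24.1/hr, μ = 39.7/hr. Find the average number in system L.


ρ = λ/μ = 24.1/39.7 = 0.6071
L = ρ/(1−ρ) = 0.6071/(1 − 0.6071) = 0.6071/0.3929 = 1.5449

Final: 1.5449


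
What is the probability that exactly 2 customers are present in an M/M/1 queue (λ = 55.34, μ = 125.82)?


ρ = 55.34/125.82 = 0.4398
P_n = (1−ρ)·ρ^n = (1 − 0.4398)·0.4398^2 = 0.5602·0.193455 = 0.108367

Final: 0.108367


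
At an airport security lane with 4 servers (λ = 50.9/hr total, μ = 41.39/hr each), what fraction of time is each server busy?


ρ = λ/(cμ) = 50.9/(4·41.39) = 50.9/165.56 = 0.3074

Final: 0.3074


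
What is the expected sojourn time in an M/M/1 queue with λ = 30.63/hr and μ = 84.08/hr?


W = 1/(μ−λ) = 1/(84.08 − 30.63) = 1/53.45 = 0.01871 hr

Final: 0.01871 hr


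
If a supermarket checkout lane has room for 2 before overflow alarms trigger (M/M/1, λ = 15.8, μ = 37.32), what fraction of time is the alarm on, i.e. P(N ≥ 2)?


ρ = 15.8/37.32 = 0.4234
P(N ≥ n) = ρ^n = 0.4234^2 = 0.179238

Final: 0.179238


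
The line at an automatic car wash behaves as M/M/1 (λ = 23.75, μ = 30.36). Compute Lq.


ρ = 23.75/30.36 = 0.7823
Lq = ρ²/(1−ρ) = 0.6120/0.2177 = 2.8108

Final: 2.8108


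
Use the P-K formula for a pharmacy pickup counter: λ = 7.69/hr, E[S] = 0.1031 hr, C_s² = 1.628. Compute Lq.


ρ = λ·E[S] = 7.69·0.1031 = 0.7928
Lq = ρ²(1+C_s²)/(2(1−ρ)) = 0.6286·(1+1.628)/(2·0.2072)
= 0.6286·2.6280/0.4143 = 3.98710

Final: 3.98710


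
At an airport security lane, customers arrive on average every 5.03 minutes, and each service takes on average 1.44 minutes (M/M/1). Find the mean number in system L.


λ = 60/5.03 = 11.9284 /hr
μ = 60/1.44 = 41.6667 /hr
ρ = λ/μ = 11.9284/41.6667 = 0.2863
L = ρ/(1−ρ) = 0.2863/0.7137 = 0.4011

Final: 0.4011


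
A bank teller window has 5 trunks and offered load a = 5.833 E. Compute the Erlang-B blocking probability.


B(c,a) = (a^c/c!) / Σ_{k=0}^{c} a^k/k!
a^5/5! = 56.270223
Σ terms (k=0..5): 1.00000 + 5.83300 + 17.01194 + 33.07689 + 48.23438 + 56.27022 = 161.426434
B = 56.270223/161.426434 = 0.348581

Final: 0.348581


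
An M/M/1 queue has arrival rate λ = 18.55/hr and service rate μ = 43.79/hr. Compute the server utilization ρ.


ρ = λ/μ = 18.55/43.79 = 0.4236

Final: 0.4236


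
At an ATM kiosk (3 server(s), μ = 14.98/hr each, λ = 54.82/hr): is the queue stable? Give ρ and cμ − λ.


Total capacity cμ = 3·14.98 = 44.94/hr
ρ = λ/(cμ) = 54.82/44.94 = 1.2198
Stable ⇔ ρ < 1: NO
Spare capacity = cμ − λ = 44.94 − 54.82 = -9.88/hr

Final: ρ = 1.2198; unstable; margin = -9.88/hr


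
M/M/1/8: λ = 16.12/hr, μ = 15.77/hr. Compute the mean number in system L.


ρ = 16.12/15.77 = 1.0222
L = ρ[1 − (K+1)ρ^K + Kρ^(K+1)] / [(1−ρ)(1−ρ^(K+1))]
Numerator: 1.0222·(1 − 9·1.191974 + 8·1.218429) = 0.020100
Denominator: (-0.02219)·(-0.218429) = 0.004848
L = 0.020100/0.004848 = 4.1462

Final: 4.1462


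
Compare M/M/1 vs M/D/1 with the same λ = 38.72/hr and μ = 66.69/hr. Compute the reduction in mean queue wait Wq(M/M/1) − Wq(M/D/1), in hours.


ρ = 38.72/66.69 = 0.5806
Wq(M/M/1) = ρ/(μ−λ) = 0.5806/27.97 = 0.02076 hr
Wq(M/D/1) = ρ/(2(μ−λ)) = 0.01038 hr
Savings = 0.02076 − 0.01038 = 0.01038 hr

Final: 0.01038 hr


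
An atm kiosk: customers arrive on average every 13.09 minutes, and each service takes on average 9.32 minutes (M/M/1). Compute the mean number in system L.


λ = 60/13.09 = 4.5837 /hr
μ = 60/9.32 = 6.4378 /hr
ρ = λ/μ = 4.5837/6.4378 = 0.7120
L = ρ/(1−ρ) = 0.7120/0.2880 = 2.4721

Final: 2.4721


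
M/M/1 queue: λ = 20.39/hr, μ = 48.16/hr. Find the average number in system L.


ρ = λ/μ = 20.39/48.16 = 0.4234
L = ρ/(1−ρ) = 0.4234/(1 − 0.4234) = 0.4234/0.5766 = 0.7342

Final: 0.7342


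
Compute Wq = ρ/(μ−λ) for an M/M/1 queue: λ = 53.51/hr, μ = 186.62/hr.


ρ = 53.51/186.62 = 0.2867
Wq = ρ/(μ−λ) = 0.2867/(186.62 − 53.51) = 0.2867/133.11 = 0.002154 hr

Final: 0.002154 hr


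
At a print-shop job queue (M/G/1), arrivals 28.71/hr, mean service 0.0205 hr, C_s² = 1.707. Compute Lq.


ρ = λ·E[S] = 28.71·0.0205 = 0.5886
Lq = ρ²(1+C_s²)/(2(1−ρ)) = 0.3464·(1+1.707)/(2·0.4114)
= 0.3464·2.7070/0.8229 = 1.13952

Final: 1.13952


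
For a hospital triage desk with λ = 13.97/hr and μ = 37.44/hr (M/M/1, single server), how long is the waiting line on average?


ρ = 13.97/37.44 = 0.3731
Lq = ρ²/(1−ρ) = 0.1392/0.6269 = 0.2221

Final: 0.2221


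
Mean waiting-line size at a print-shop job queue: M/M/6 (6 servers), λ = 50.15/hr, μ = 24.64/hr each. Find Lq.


a = λ/μ = 2.0353; ρ = a/6 = 0.3392
P₀ = 0.130425
Lq = P₀·a^c·ρ / (c!·(1−ρ)²) = 0.130425·71.08556·0.3392/(720·0.43663)
= 0.01000

Final: 0.01000


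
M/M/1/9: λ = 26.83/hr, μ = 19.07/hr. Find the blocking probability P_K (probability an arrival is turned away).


ρ = λ/μ = 26.83/19.07 = 1.4069
P_K = (1−ρ)ρ^K/(1−ρ^(K+1)) = (-0.4069·21.598810)/(1 − 30.387838)
= -8.789028/-29.387838 = 0.299070

Final: 0.299070


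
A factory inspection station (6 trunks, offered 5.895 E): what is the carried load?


B(6,5.895) = 0.257515 (Erlang-B)
Carried load = a(1 − B) = 5.895·(1 − 0.257515) = 5.895·0.742485 = 4.3769 E

Final: 4.3769 Erlangs


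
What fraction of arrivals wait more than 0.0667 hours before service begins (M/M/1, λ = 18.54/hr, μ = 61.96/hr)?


ρ = 18.54/61.96 = 0.2992
P(Wq > t) = ρ·e^{−(μ−λ)t} = 0.2992·e^{−2.8961}
= 0.2992·0.055237 = 0.016528

Final: 0.016528


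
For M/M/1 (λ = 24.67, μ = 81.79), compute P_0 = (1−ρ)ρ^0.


ρ = 24.67/81.79 = 0.3016
P_n = (1−ρ)·ρ^n = (1 − 0.3016)·0.3016^0 = 0.6984·1.000000 = 0.698374

Final: 0.698374


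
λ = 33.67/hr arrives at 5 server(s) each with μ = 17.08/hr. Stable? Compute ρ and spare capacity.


Total capacity cμ = 5·17.08 = 85.40/hr
ρ = λ/(cμ) = 33.67/85.40 = 0.3943
Stable ⇔ ρ < 1: YES
Spare capacity = cμ − λ = 85.40 − 33.67 = 51.73/hr

Final: ρ = 0.3943; stable; margin = 51.73/hr


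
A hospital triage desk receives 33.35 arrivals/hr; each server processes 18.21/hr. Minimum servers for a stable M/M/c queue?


Stability requires cμ > λ ⇔ c > λ/μ.
λ/μ = 33.35/18.21 = 1.8314
Minimum integer c = ⌊1.8314⌋ + 1 = 2
Check: 2·18.21 = 36.42 > 33.35, while 1·18.21 = 18.21 ≤ 33.35

Final: 2 servers


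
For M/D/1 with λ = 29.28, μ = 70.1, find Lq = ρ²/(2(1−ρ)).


ρ = 29.28/70.1 = 0.4177
M/D/1: Lq = ρ²/(2(1−ρ)) = 0.1745/(2·0.5823) = 0.14980

Final: 0.14980


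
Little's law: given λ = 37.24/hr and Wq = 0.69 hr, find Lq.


Lq = λWq = 37.24·0.69 = 25.6956

Final: 25.6956


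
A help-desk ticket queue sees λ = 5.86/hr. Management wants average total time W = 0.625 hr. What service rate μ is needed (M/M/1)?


W = 1/(μ−λ) ⇒ μ − λ = 1/W = 1/0.625 = 1.6000
μ = λ + 1/W = 5.86 + 1.6000 = 7.4600 per hr

Final: 7.4600 /hr


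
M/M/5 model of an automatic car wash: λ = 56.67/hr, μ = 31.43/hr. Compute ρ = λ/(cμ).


ρ = λ/(cμ) = 56.67/(5·31.43) = 56.67/157.15 = 0.3606

Final: 0.3606


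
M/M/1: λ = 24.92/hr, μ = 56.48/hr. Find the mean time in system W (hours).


W = 1/(μ−λ) = 1/(56.48 − 24.92) = 1/31.56 = 0.03169 hr

Final: 0.03169 hr


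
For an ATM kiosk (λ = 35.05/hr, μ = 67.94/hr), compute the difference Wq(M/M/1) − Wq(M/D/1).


ρ = 35.05/67.94 = 0.5159
Wq(M/M/1) = ρ/(μ−λ) = 0.5159/32.89 = 0.01569 hr
Wq(M/D/1) = ρ/(2(μ−λ)) = 0.007843 hr
Savings = 0.01569 − 0.007843 = 0.007843 hr

Final: 0.007843 hr


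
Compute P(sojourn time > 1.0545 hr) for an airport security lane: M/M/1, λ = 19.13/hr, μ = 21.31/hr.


W ~ Exponential(μ−λ) for M/M/1.
μ − λ = 21.31 − 19.13 = 2.1800
P(W > t) = e^{−(μ−λ)t} = e^{−2.2988} = 0.100378

Final: 0.100378


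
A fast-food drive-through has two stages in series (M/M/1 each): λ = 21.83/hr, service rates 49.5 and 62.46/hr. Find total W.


Each node sees arrival rate λ = 21.83/hr (tandem ⇒ throughput preserved).
W₁ = 1/(μ₁−λ) = 1/(49.5−21.83) = 0.03614 hr
W₂ = 1/(μ₂−λ) = 1/(62.46−21.83) = 0.02461 hr
W_total = W₁ + W₂ = 0.03614 + 0.02461 = 0.06075 hr

Final: 0.06075 hr


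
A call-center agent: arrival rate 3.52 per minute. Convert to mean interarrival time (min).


Mean interarrival time = 1/λ = 1/3.52 minute = 0.28409 minute
In minutes: 0.28409 × 1 = 0.2841 min

Final: 0.2841 min


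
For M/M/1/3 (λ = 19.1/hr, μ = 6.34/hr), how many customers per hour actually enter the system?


ρ = 3.0126; P_K = (1−ρ)ρ^3/(1−ρ^4) = 0.676273
λ_eff = λ(1 − P_K) = 19.1·(1 − 0.676273) = 19.1·0.323727 = 6.1832 /hr

Final: 6.1832 /hr


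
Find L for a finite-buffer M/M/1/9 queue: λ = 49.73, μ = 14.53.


ρ = 49.73/14.53 = 3.4226
L = ρ[1 − (K+1)ρ^K + Kρ^(K+1)] / [(1−ρ)(1−ρ^(K+1))]
Numerator: 3.4226·(1 − 10·64442.978422 + 9·220560.861453) = 4588367.606432
Denominator: (-2.4226)·(-220559.861453) = 534322.582461
L = 4588367.606432/534322.582461 = 8.5873

Final: 8.5873


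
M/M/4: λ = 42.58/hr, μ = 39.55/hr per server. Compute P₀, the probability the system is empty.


a = λ/μ = 42.58/39.55 = 1.0766; ρ = a/c = 0.2692
Σ_{k=0}^{3} a^k/k! (terms k=0..3) = 1.00000 + 1.07661 + 0.57955 + 0.20798 = 2.86414
Tail: a^4/(4!(1−ρ)) = 1.34350/(24·0.7308) = 0.07659
P₀ = 1/(2.86414 + 0.07659) = 1/2.94074 = 0.340051

Final: 0.340051


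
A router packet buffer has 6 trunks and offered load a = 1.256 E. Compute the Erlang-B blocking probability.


B(c,a) = (a^c/c!) / Σ_{k=0}^{c} a^k/k!
a^6/6! = 0.005453
Σ terms (k=0..6): 1.00000 + 1.25600 + 0.78877 + 0.33023 + 0.10369 + 0.02605 + 0.005453 = 3.510192
B = 0.005453/3.510192 = 0.001553

Final: 0.001553


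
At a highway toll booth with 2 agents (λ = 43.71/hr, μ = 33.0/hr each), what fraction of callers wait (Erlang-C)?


a = λ/μ = 1.3245; ρ = a/2 = 0.6623
P₀ = 0.203172 (from M/M/c formula)
C(c,a) = [a^c/(c!(1−ρ))]·P₀ = [1.75442/(2·0.3377)]·0.203172
= 2.59739·0.203172 = 0.527717

Final: 0.527717


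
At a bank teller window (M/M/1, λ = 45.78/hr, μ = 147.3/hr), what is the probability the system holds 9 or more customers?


ρ = 45.78/147.3 = 0.3108
P(N ≥ n) = ρ^n = 0.3108^9 = 0.00002706

Final: 0.00002706


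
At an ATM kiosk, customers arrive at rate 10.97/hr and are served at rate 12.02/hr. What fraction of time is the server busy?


ρ = λ/μ = 10.97/12.02 = 0.9126

Final: 0.9126


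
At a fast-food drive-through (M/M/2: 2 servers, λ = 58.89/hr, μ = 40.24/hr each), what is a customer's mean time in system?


a = 1.4635; ρ = 0.7317; P₀ = 0.154911
Lq = P₀·a^c·ρ/(c!(1−ρ)²) = 1.68673
Wq = Lq/λ = 1.68673/58.89 = 0.02864 hr
W = Wq + 1/μ = 0.02864 + 0.02485 = 0.05349 hr

Final: 0.05349 hr


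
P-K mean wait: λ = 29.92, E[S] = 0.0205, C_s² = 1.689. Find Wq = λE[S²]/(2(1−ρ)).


ρ = λ·E[S] = 29.92·0.0205 = 0.6134
E[S²] = E[S]²(1+C_s²) = 0.0205²·(1+1.689) = 0.001130
Wq = λ·E[S²]/(2(1−ρ)) = 29.92·0.001130/(2·0.3866) = 0.04372 hr

Final: 0.04372 hr


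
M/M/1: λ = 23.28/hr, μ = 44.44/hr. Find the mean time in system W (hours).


W = 1/(μ−λ) = 1/(44.44 − 23.28) = 1/21.16 = 0.04726 hr

Final: 0.04726 hr


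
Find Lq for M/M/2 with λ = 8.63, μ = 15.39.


a = λ/μ = 0.5608; ρ = a/2 = 0.2804
P₀ = 0.562040
Lq = P₀·a^c·ρ / (c!·(1−ρ)²) = 0.562040·0.31444·0.2804/(2·0.51786)
= 0.04784

Final: 0.04784


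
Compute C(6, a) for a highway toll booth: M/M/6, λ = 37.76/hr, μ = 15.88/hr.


a = λ/μ = 2.3778; ρ = a/6 = 0.3963
P₀ = 0.092362 (from M/M/c formula)
C(c,a) = [a^c/(c!(1−ρ))]·P₀ = [180.75442/(720·0.6037)]·0.092362
= 0.41585·0.092362 = 0.038409

Final: 0.038409


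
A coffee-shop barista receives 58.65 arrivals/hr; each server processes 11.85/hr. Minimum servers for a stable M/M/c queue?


Stability requires cμ > λ ⇔ c > λ/μ.
λ/μ = 58.65/11.85 = 4.9494
Minimum integer c = ⌊4.9494⌋ + 1 = 5
Check: 5·11.85 = 59.25 > 58.65, while 4·11.85 = 47.40 ≤ 58.65

Final: 5 servers


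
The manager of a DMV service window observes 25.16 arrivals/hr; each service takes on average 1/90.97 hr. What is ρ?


ρ = λ/μ = 25.16/90.97 = 0.2766

Final: 0.2766


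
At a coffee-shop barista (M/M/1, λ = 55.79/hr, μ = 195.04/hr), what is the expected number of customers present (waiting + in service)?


ρ = λ/μ = 55.79/195.04 = 0.2860
L = ρ/(1−ρ) = 0.2860/(1 − 0.2860) = 0.2860/0.7140 = 0.4006

Final: 0.4006


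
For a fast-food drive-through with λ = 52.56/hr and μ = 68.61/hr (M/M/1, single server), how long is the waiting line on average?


ρ = 52.56/68.61 = 0.7661
Lq = ρ²/(1−ρ) = 0.5869/0.2339 = 2.5087

Final: 2.5087


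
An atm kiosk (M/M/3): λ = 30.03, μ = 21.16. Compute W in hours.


a = 1.4192; ρ = 0.4731; P₀ = 0.230930
Lq = P₀·a^c·ρ/(c!(1−ρ)²) = 0.18743
Wq = Lq/λ = 0.18743/30.03 = 0.006242 hr
W = Wq + 1/μ = 0.006242 + 0.04726 = 0.05350 hr

Final: 0.05350 hr


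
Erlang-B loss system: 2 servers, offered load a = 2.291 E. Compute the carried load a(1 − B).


B(2,2.291) = 0.443650 (Erlang-B)
Carried load = a(1 − B) = 2.291·(1 − 0.443650) = 2.291·0.556350 = 1.2746 E

Final: 1.2746 Erlangs


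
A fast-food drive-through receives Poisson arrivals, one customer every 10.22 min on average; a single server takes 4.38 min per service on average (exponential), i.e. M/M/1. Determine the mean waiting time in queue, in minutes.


λ = 60/10.22 = 5.8708 /hr
μ = 60/4.38 = 13.6986 /hr
ρ = λ/μ = 5.8708/13.6986 = 0.4286
Wq = ρ/(μ−λ) = 0.4286/(13.6986−5.8708) = 0.05475 hr
In minutes: 0.05475·60 = 3.285 min

Final: 3.285 min


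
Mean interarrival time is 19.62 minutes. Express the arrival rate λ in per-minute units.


λ = 1/(interarrival time) in consistent units.
1 minute = 1 min, so λ = 1/19.62 = 0.05097 per minute

Final: 0.05097 /min


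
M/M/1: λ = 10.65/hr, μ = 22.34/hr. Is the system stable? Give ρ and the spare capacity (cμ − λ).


Total capacity cμ = 1·22.34 = 22.34/hr
ρ = λ/(cμ) = 10.65/22.34 = 0.4767
Stable ⇔ ρ < 1: YES
Spare capacity = cμ − λ = 22.34 − 10.65 = 11.69/hr

Final: ρ = 0.4767; stable; margin = 11.69/hr


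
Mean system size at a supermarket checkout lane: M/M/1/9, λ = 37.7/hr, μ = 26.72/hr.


ρ = 37.7/26.72 = 1.4109
L = ρ[1 − (K+1)ρ^K + Kρ^(K+1)] / [(1−ρ)(1−ρ^(K+1))]
Numerator: 1.4109·(1 − 10·22.158689 + 9·31.264318) = 85.773104
Denominator: (-0.4109)·(-30.264318) = 12.436460
L = 85.773104/12.436460 = 6.8969

Final: 6.8969


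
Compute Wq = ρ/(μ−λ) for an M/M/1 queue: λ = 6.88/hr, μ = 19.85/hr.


ρ = 6.88/19.85 = 0.3466
Wq = ρ/(μ−λ) = 0.3466/(19.85 − 6.88) = 0.3466/12.97 = 0.02672 hr

Final: 0.02672 hr


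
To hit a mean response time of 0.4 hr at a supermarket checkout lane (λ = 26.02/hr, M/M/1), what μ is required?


W = 1/(μ−λ) ⇒ μ − λ = 1/W = 1/0.4 = 2.5000
μ = λ + 1/W = 26.02 + 2.5000 = 28.5200 per hr

Final: 28.5200 /hr


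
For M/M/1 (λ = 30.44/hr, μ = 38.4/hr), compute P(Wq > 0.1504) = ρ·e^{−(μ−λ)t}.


ρ = 30.44/38.4 = 0.7927
P(Wq > t) = ρ·e^{−(μ−λ)t} = 0.7927·e^{−1.1972}
= 0.7927·0.302044 = 0.239432

Final: 0.239432


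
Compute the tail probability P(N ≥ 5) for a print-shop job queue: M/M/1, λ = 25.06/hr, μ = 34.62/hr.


ρ = 25.06/34.62 = 0.7239
P(N ≥ n) = ρ^n = 0.7239^5 = 0.198733

Final: 0.198733


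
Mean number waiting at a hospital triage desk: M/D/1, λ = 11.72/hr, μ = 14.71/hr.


ρ = 11.72/14.71 = 0.7967
M/D/1: Lq = ρ²/(2(1−ρ)) = 0.6348/(2·0.2033) = 1.56150

Final: 1.56150


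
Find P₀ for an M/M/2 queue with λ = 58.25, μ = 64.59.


a = λ/μ = 58.25/64.59 = 0.9018; ρ = a/c = 0.4509
Σ_{k=0}^{1} a^k/k! (terms k=0..1) = 1.00000 + 0.90184 = 1.90184
Tail: a^2/(2!(1−ρ)) = 0.81332/(2·0.5491) = 0.74062
P₀ = 1/(1.90184 + 0.74062) = 1/2.64246 = 0.378435

Final: 0.378435


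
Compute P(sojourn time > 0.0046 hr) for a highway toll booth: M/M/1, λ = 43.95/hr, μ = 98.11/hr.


W ~ Exponential(μ−λ) for M/M/1.
μ − λ = 98.11 − 43.95 = 54.1600
P(W > t) = e^{−(μ−λ)t} = e^{−0.2491} = 0.779474

Final: 0.779474


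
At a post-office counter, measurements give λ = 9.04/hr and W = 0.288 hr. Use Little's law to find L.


L = λW = 9.04·0.288 = 2.6035

Final: 2.6035


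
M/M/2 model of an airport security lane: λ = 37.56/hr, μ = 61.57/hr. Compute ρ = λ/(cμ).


ρ = λ/(cμ) = 37.56/(2·61.57) = 37.56/123.14 = 0.3050

Final: 0.3050


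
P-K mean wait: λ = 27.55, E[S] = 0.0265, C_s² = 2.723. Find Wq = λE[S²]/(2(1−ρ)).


ρ = λ·E[S] = 27.55·0.0265 = 0.7301
E[S²] = E[S]²(1+C_s²) = 0.0265²·(1+2.723) = 0.002614
Wq = λ·E[S²]/(2(1−ρ)) = 27.55·0.002614/(2·0.2699) = 0.13342 hr

Final: 0.13342 hr


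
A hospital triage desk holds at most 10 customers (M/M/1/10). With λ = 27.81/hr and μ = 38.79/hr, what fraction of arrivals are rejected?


ρ = λ/μ = 27.81/38.79 = 0.7169
P_K = (1−ρ)ρ^K/(1−ρ^(K+1)) = (0.2831·0.035877)/(1 − 0.025721)
= 0.010155/0.974279 = 0.010423

Final: 0.010423


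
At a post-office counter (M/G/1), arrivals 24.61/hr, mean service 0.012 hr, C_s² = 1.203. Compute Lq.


ρ = λ·E[S] = 24.61·0.012 = 0.2953
Lq = ρ²(1+C_s²)/(2(1−ρ)) = 0.08721·(1+1.203)/(2·0.7047)
= 0.08721·2.2030/1.4094 = 0.13633

Final: 0.13633


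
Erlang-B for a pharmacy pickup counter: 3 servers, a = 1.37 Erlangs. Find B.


B(c,a) = (a^c/c!) / Σ_{k=0}^{c} a^k/k!
a^3/3! = 0.428559
Σ terms (k=0..3): 1.00000 + 1.37000 + 0.93845 + 0.42856 = 3.737009
B = 0.428559/3.737009 = 0.114680

Final: 0.114680


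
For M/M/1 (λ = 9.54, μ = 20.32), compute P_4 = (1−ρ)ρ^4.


ρ = 9.54/20.32 = 0.4695
P_n = (1−ρ)·ρ^n = (1 − 0.4695)·0.4695^4 = 0.5305·0.048585 = 0.025775

Final: 0.025775


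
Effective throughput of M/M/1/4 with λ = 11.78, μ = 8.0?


ρ = 1.4725; P_K = (1−ρ)ρ^4/(1−ρ^5) = 0.375061
λ_eff = λ(1 − P_K) = 11.78·(1 − 0.375061) = 11.78·0.624939 = 7.3618 /hr

Final: 7.3618 /hr


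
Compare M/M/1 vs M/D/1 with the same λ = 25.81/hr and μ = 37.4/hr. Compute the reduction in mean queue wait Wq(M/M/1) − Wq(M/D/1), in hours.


ρ = 25.81/37.4 = 0.6901
Wq(M/M/1) = ρ/(μ−λ) = 0.6901/11.59 = 0.05954 hr
Wq(M/D/1) = ρ/(2(μ−λ)) = 0.02977 hr
Savings = 0.05954 − 0.02977 = 0.02977 hr

Final: 0.02977 hr


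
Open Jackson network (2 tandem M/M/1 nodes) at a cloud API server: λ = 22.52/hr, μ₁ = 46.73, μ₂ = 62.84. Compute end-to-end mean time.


Each node sees arrival rate λ = 22.52/hr (tandem ⇒ throughput preserved).
W₁ = 1/(μ₁−λ) = 1/(46.73−22.52) = 0.04131 hr
W₂ = 1/(μ₂−λ) = 1/(62.84−22.52) = 0.02480 hr
W_total = W₁ + W₂ = 0.04131 + 0.02480 = 0.06611 hr

Final: 0.06611 hr


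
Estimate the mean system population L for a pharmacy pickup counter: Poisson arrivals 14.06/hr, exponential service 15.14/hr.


ρ = λ/μ = 14.06/15.14 = 0.9287
L = ρ/(1−ρ) = 0.9287/(1 − 0.9287) = 0.9287/0.07133 = 13.0185

Final: 13.0185


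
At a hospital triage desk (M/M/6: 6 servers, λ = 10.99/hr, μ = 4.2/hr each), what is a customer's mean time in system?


a = 2.6167; ρ = 0.4361; P₀ = 0.072504
Lq = P₀·a^c·ρ/(c!(1−ρ)²) = 0.04433
Wq = Lq/λ = 0.04433/10.99 = 0.004034 hr
W = Wq + 1/μ = 0.004034 + 0.23810 = 0.24213 hr

Final: 0.24213 hr


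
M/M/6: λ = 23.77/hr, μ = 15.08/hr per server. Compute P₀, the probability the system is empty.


a = λ/μ = 23.77/15.08 = 1.5763; ρ = a/c = 0.2627
Σ_{k=0}^{5} a^k/k! (terms k=0..5) = 1.00000 + 1.57626 + 1.24230 + 0.65273 + 0.25722 + 0.08109 = 4.80959
Tail: a^6/(6!(1−ρ)) = 15.33794/(720·0.7373) = 0.02889
P₀ = 1/(4.80959 + 0.02889) = 1/4.83848 = 0.206676

Final: 0.206676


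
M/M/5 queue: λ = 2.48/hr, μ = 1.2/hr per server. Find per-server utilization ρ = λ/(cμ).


ρ = λ/(cμ) = 2.48/(5·1.2) = 2.48/6.00 = 0.4133

Final: 0.4133


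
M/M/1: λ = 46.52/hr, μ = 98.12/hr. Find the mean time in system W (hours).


W = 1/(μ−λ) = 1/(98.12 − 46.52) = 1/51.60 = 0.01938 hr

Final: 0.01938 hr


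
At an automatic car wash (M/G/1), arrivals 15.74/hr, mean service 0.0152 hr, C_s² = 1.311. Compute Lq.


ρ = λ·E[S] = 15.74·0.0152 = 0.2392
Lq = ρ²(1+C_s²)/(2(1−ρ)) = 0.05724·(1+1.311)/(2·0.7608)
= 0.05724·2.3110/1.5215 = 0.08694

Final: 0.08694


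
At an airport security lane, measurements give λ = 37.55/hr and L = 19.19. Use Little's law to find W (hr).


W = L/λ = 19.19/37.55 = 0.5111 hr

Final: 0.5111 hr


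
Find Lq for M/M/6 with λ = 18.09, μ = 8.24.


a = λ/μ = 2.1954; ρ = a/6 = 0.3659
P₀ = 0.111026
Lq = P₀·a^c·ρ / (c!·(1−ρ)²) = 0.111026·111.96135·0.3659/(720·0.40209)
= 0.01571

Final: 0.01571


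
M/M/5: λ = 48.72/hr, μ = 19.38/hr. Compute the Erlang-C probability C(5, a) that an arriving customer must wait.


a = λ/μ = 2.5139; ρ = a/5 = 0.5028
P₀ = 0.078934 (from M/M/c formula)
C(c,a) = [a^c/(c!(1−ρ))]·P₀ = [100.40782/(120·0.4972)]·0.078934
= 1.68284·0.078934 = 0.132833

Final: 0.132833


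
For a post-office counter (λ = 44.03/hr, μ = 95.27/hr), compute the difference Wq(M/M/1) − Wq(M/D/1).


ρ = 44.03/95.27 = 0.4622
Wq(M/M/1) = ρ/(μ−λ) = 0.4622/51.24 = 0.009020 hr
Wq(M/D/1) = ρ/(2(μ−λ)) = 0.004510 hr
Savings = 0.009020 − 0.004510 = 0.004510 hr

Final: 0.004510 hr


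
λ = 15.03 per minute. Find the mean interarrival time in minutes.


Mean interarrival time = 1/λ = 1/15.03 minute = 0.06653 minute
In minutes: 0.06653 × 1 = 0.06653 min

Final: 0.06653 min


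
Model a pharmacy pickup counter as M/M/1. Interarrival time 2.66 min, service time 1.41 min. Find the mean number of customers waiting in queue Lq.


λ = 60/2.66 = 22.5564 /hr
μ = 60/1.41 = 42.5532 /hr
ρ = λ/μ = 22.5564/42.5532 = 0.5301
Lq = ρ²/(1−ρ) = 0.2810/0.4699 = 0.5979

Final: 0.5979


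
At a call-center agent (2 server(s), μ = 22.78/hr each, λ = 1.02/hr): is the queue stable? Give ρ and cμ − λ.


Total capacity cμ = 2·22.78 = 45.56/hr
ρ = λ/(cμ) = 1.02/45.56 = 0.02239
Stable ⇔ ρ < 1: YES
Spare capacity = cμ − λ = 45.56 − 1.02 = 44.54/hr

Final: ρ = 0.02239; stable; margin = 44.54/hr


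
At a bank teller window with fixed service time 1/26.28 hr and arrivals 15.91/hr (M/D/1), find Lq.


ρ = 15.91/26.28 = 0.6054
M/D/1: Lq = ρ²/(2(1−ρ)) = 0.3665/(2·0.3946) = 0.46442

Final: 0.46442


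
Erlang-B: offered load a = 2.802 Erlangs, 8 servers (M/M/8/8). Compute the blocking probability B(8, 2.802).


B(c,a) = (a^c/c!) / Σ_{k=0}^{c} a^k/k!
a^8/8! = 0.094238
Σ terms (k=0..8): 1.00000 + 2.80200 + 3.92560 + 3.66651 + 2.56839 + 1.43933 + 0.67217 + 0.26906 + 0.09424 = 16.437294
B = 0.094238/16.437294 = 0.005733

Final: 0.005733


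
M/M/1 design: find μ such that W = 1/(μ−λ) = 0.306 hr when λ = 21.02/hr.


W = 1/(μ−λ) ⇒ μ − λ = 1/W = 1/0.306 = 3.2680
μ = λ + 1/W = 21.02 + 3.2680 = 24.2880 per hr

Final: 24.2880 /hr


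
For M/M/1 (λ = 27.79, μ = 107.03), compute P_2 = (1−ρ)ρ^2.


ρ = 27.79/107.03 = 0.2596
P_n = (1−ρ)·ρ^n = (1 − 0.2596)·0.2596^2 = 0.7404·0.067416 = 0.049912

Final: 0.049912


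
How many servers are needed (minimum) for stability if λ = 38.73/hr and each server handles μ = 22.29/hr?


Stability requires cμ > λ ⇔ c > λ/μ.
λ/μ = 38.73/22.29 = 1.7376
Minimum integer c = ⌊1.7376⌋ + 1 = 2
Check: 2·22.29 = 44.58 > 38.73, while 1·22.29 = 22.29 ≤ 38.73

Final: 2 servers


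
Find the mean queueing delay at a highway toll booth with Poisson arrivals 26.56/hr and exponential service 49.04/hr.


ρ = 26.56/49.04 = 0.5416
Wq = ρ/(μ−λ) = 0.5416/(49.04 − 26.56) = 0.5416/22.48 = 0.02409 hr

Final: 0.02409 hr


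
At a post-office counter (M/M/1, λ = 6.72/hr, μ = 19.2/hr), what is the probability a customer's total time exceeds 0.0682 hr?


W ~ Exponential(μ−λ) for M/M/1.
μ − λ = 19.2 − 6.72 = 12.4800
P(W > t) = e^{−(μ−λ)t} = e^{−0.8511} = 0.426930

Final: 0.426930


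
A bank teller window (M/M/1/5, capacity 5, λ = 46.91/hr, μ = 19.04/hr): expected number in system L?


ρ = 46.91/19.04 = 2.4638
L = ρ[1 − (K+1)ρ^K + Kρ^(K+1)] / [(1−ρ)(1−ρ^(K+1))]
Numerator: 2.4638·(1 − 6·90.780474 + 5·223.661346) = 1415.735635
Denominator: (-1.4638)·(-222.661346) = 325.922884
L = 1415.735635/325.922884 = 4.3438

Final: 4.3438


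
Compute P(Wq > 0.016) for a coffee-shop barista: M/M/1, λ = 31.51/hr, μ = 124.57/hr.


ρ = 31.51/124.57 = 0.2530
P(Wq > t) = ρ·e^{−(μ−λ)t} = 0.2530·e^{−1.4890}
= 0.2530·0.225607 = 0.057067

Final: 0.057067


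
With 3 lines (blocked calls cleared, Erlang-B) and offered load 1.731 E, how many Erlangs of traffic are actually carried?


B(3,1.731) = 0.169712 (Erlang-B)
Carried load = a(1 − B) = 1.731·(1 − 0.169712) = 1.731·0.830288 = 1.4372 E

Final: 1.4372 Erlangs


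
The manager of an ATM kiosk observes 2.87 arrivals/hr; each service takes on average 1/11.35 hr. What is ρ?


ρ = λ/μ = 2.87/11.35 = 0.2529

Final: 0.2529


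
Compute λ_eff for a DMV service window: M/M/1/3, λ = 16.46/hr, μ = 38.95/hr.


ρ = 0.4226; P_K = (1−ρ)ρ^3/(1−ρ^4) = 0.045012
λ_eff = λ(1 − P_K) = 16.46·(1 − 0.045012) = 16.46·0.954988 = 15.7191 /hr

Final: 15.7191 /hr


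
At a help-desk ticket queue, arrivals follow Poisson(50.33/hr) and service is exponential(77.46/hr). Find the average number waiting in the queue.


ρ = 50.33/77.46 = 0.6498
Lq = ρ²/(1−ρ) = 0.4222/0.3502 = 1.2054

Final: 1.2054


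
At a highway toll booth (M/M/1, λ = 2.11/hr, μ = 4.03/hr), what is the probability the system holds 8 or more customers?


ρ = 2.11/4.03 = 0.5236
P(N ≥ n) = ρ^n = 0.5236^8 = 0.005647

Final: 0.005647


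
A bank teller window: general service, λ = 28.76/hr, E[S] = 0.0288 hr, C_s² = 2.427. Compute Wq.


ρ = λ·E[S] = 28.76·0.0288 = 0.8283
E[S²] = E[S]²(1+C_s²) = 0.0288²·(1+2.427) = 0.002842
Wq = λ·E[S²]/(2(1−ρ)) = 28.76·0.002842/(2·0.1717) = 0.23804 hr

Final: 0.23804 hr


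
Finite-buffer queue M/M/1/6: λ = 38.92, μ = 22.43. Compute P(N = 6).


ρ = λ/μ = 38.92/22.43 = 1.7352
P_K = (1−ρ)ρ^K/(1−ρ^(K+1)) = (-0.7352·27.293633)/(1 − 47.359260)
= -20.065627/-46.359260 = 0.432829

Final: 0.432829


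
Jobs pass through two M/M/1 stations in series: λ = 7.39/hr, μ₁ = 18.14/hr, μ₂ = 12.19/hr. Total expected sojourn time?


Each node sees arrival rate λ = 7.39/hr (tandem ⇒ throughput preserved).
W₁ = 1/(μ₁−λ) = 1/(18.14−7.39) = 0.09302 hr
W₂ = 1/(μ₂−λ) = 1/(12.19−7.39) = 0.20833 hr
W_total = W₁ + W₂ = 0.09302 + 0.20833 = 0.30136 hr

Final: 0.30136 hr


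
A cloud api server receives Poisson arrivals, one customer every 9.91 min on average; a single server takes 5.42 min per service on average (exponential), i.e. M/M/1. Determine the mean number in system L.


λ = 60/9.91 = 6.0545 /hr
μ = 60/5.42 = 11.0701 /hr
ρ = λ/μ = 6.0545/11.0701 = 0.5469
L = ρ/(1−ρ) = 0.5469/0.4531 = 1.2071

Final: 1.2071


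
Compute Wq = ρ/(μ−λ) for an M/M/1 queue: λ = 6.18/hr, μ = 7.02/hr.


ρ = 6.18/7.02 = 0.8803
Wq = ρ/(μ−λ) = 0.8803/(7.02 − 6.18) = 0.8803/0.8400 = 1.0480 hr

Final: 1.0480 hr


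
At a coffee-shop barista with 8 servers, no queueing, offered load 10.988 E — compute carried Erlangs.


B(8,10.988) = 0.382250 (Erlang-B)
Carried load = a(1 − B) = 10.988·(1 − 0.382250) = 10.988·0.617750 = 6.7878 E

Final: 6.7878 Erlangs


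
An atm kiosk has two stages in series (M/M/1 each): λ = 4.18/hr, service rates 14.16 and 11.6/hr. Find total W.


Each node sees arrival rate λ = 4.18/hr (tandem ⇒ throughput preserved).
W₁ = 1/(μ₁−λ) = 1/(14.16−4.18) = 0.10020 hr
W₂ = 1/(μ₂−λ) = 1/(11.6−4.18) = 0.13477 hr
W_total = W₁ + W₂ = 0.10020 + 0.13477 = 0.23497 hr

Final: 0.23497 hr


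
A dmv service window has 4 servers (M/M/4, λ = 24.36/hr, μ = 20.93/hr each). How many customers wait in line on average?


a = λ/μ = 1.1639; ρ = a/4 = 0.2910
P₀ = 0.311353
Lq = P₀·a^c·ρ / (c!·(1−ρ)²) = 0.311353·1.83498·0.2910/(24·0.50272)
= 0.01378

Final: 0.01378


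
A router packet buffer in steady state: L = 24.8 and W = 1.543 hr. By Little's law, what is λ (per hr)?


λ = L/W = 24.8/1.543 = 16.0726 /hr

Final: 16.0726 /hr


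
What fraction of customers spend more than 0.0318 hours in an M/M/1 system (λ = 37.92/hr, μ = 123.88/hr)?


W ~ Exponential(μ−λ) for M/M/1.
μ − λ = 123.88 − 37.92 = 85.9600
P(W > t) = e^{−(μ−λ)t} = e^{−2.7335} = 0.064990

Final: 0.064990


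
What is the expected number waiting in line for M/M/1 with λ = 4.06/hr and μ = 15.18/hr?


ρ = 4.06/15.18 = 0.2675
Lq = ρ²/(1−ρ) = 0.07153/0.7325 = 0.09765

Final: 0.09765


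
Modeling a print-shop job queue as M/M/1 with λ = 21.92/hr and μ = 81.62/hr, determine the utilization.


ρ = λ/μ = 21.92/81.62 = 0.2686

Final: 0.2686


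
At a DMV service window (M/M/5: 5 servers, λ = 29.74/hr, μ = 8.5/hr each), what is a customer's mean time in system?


a = 3.4988; ρ = 0.6998; P₀ = 0.025936
Lq = P₀·a^c·ρ/(c!(1−ρ)²) = 0.87976
Wq = Lq/λ = 0.87976/29.74 = 0.02958 hr
W = Wq + 1/μ = 0.02958 + 0.11765 = 0.14723 hr

Final: 0.14723 hr


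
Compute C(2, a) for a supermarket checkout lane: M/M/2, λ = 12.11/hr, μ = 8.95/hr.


a = λ/μ = 1.3531; ρ = a/2 = 0.6765
P₀ = 0.192936 (from M/M/c formula)
C(c,a) = [a^c/(c!(1−ρ))]·P₀ = [1.83081/(2·0.3235)]·0.192936
= 2.83000·0.192936 = 0.546008

Final: 0.546008


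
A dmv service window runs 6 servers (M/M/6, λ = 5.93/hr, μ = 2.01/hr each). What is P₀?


a = λ/μ = 5.93/2.01 = 2.9502; ρ = a/c = 0.4917
Σ_{k=0}^{5} a^k/k! (terms k=0..5) = 1.00000 + 2.95025 + 4.35198 + 4.27981 + 3.15663 + 1.86257 = 17.60124
Tail: a^6/(6!(1−ρ)) = 659.40436/(720·0.5083) = 1.80180
P₀ = 1/(17.60124 + 1.80180) = 1/19.40304 = 0.051538

Final: 0.051538


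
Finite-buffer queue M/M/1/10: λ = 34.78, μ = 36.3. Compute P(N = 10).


ρ = λ/μ = 34.78/36.3 = 0.9581
P_K = (1−ρ)ρ^K/(1−ρ^(K+1)) = (0.04187·0.651973)/(1 − 0.624673)
= 0.027300/0.375327 = 0.072737

Final: 0.072737


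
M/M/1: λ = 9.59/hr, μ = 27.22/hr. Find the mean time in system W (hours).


W = 1/(μ−λ) = 1/(27.22 − 9.59) = 1/17.63 = 0.05672 hr

Final: 0.05672 hr


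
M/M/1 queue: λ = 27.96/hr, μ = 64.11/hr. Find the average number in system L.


ρ = λ/μ = 27.96/64.11 = 0.4361
L = ρ/(1−ρ) = 0.4361/(1 − 0.4361) = 0.4361/0.5639 = 0.7734

Final: 0.7734


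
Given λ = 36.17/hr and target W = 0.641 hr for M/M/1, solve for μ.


W = 1/(μ−λ) ⇒ μ − λ = 1/W = 1/0.641 = 1.5601
μ = λ + 1/W = 36.17 + 1.5601 = 37.7301 per hr

Final: 37.7301 /hr


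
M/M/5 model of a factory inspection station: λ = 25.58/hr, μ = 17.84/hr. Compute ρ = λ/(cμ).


ρ = λ/(cμ) = 25.58/(5·17.84) = 25.58/89.20 = 0.2868

Final: 0.2868


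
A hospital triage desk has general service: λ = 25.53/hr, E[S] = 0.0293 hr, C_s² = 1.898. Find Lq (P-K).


ρ = λ·E[S] = 25.53·0.0293 = 0.7480
Lq = ρ²(1+C_s²)/(2(1−ρ)) = 0.5595·(1+1.898)/(2·0.2520)
= 0.5595·2.8980/0.5039 = 3.21777

Final: 3.21777


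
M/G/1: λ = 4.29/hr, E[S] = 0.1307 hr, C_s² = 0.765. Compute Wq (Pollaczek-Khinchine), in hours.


ρ = λ·E[S] = 4.29·0.1307 = 0.5607
E[S²] = E[S]²(1+C_s²) = 0.1307²·(1+0.765) = 0.030151
Wq = λ·E[S²]/(2(1−ρ)) = 4.29·0.030151/(2·0.4393) = 0.14722 hr

Final: 0.14722 hr


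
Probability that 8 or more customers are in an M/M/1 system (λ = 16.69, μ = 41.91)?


ρ = 16.69/41.91 = 0.3982
P(N ≥ n) = ρ^n = 0.3982^8 = 0.0006326

Final: 0.0006326


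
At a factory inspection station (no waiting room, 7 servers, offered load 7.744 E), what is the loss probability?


B(c,a) = (a^c/c!) / Σ_{k=0}^{c} a^k/k!
a^7/7! = 331.380443
Σ terms (k=0..7): 1.00000 + 7.74400 + 29.98477 + 77.40068 + 149.84772 + 232.08415 + 299.54327 + 331.38044 = 1128.985029
B = 331.380443/1128.985029 = 0.293521

Final: 0.293521


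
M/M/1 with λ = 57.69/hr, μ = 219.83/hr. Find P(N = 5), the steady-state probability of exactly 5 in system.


ρ = 57.69/219.83 = 0.2624
P_n = (1−ρ)·ρ^n = (1 − 0.2624)·0.2624^5 = 0.7376·0.001245 = 0.0009181

Final: 0.0009181


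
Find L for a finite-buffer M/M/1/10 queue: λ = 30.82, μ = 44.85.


ρ = 30.82/44.85 = 0.6872
L = ρ[1 − (K+1)ρ^K + Kρ^(K+1)] / [(1−ρ)(1−ρ^(K+1))]
Numerator: 0.6872·(1 − 11·0.023480 + 10·0.016135) = 0.620570
Denominator: (0.3128)·(0.983865) = 0.307773
L = 0.620570/0.307773 = 2.0163

Final: 2.0163


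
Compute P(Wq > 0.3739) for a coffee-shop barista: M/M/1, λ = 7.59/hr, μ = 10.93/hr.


ρ = 7.59/10.93 = 0.6944
P(Wq > t) = ρ·e^{−(μ−λ)t} = 0.6944·e^{−1.2488}
= 0.6944·0.286841 = 0.199188

Final: 0.199188


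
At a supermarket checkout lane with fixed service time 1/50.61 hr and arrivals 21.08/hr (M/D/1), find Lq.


ρ = 21.08/50.61 = 0.4165
M/D/1: Lq = ρ²/(2(1−ρ)) = 0.1735/(2·0.5835) = 0.14867

Final: 0.14867


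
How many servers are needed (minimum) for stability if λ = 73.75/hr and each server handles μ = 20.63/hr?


Stability requires cμ > λ ⇔ c > λ/μ.
λ/μ = 73.75/20.63 = 3.5749
Minimum integer c = ⌊3.5749⌋ + 1 = 4
Check: 4·20.63 = 82.52 > 73.75, while 3·20.63 = 61.89 ≤ 73.75

Final: 4 servers


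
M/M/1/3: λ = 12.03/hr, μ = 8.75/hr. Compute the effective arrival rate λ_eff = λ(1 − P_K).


ρ = 1.3749; P_K = (1−ρ)ρ^3/(1−ρ^4) = 0.378619
λ_eff = λ(1 − P_K) = 12.03·(1 − 0.378619) = 12.03·0.621381 = 7.4752 /hr

Final: 7.4752 /hr


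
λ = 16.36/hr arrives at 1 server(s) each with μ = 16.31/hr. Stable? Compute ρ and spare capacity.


Total capacity cμ = 1·16.31 = 16.31/hr
ρ = λ/(cμ) = 16.36/16.31 = 1.0031
Stable ⇔ ρ < 1: NO
Spare capacity = cμ − λ = 16.31 − 16.36 = -0.05/hr

Final: ρ = 1.0031; unstable; margin = -0.05/hr


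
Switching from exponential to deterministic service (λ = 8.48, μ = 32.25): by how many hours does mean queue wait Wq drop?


ρ = 8.48/32.25 = 0.2629
Wq(M/M/1) = ρ/(μ−λ) = 0.2629/23.77 = 0.01106 hr
Wq(M/D/1) = ρ/(2(μ−λ)) = 0.005531 hr
Savings = 0.01106 − 0.005531 = 0.005531 hr

Final: 0.005531 hr


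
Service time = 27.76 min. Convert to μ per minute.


μ = 1/(service time) in consistent units.
1 minute = 1 min, so μ = 1/27.76 = 0.03602 per minute

Final: 0.03602 /min


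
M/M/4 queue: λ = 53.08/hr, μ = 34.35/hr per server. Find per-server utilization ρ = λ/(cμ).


ρ = λ/(cμ) = 53.08/(4·34.35) = 53.08/137.40 = 0.3863

Final: 0.3863


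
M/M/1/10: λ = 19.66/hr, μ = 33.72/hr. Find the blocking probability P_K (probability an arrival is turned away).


ρ = λ/μ = 19.66/33.72 = 0.5830
P_K = (1−ρ)ρ^K/(1−ρ^(K+1)) = (0.4170·0.004539)/(1 − 0.002646)
= 0.001893/0.997354 = 0.001898

Final: 0.001898


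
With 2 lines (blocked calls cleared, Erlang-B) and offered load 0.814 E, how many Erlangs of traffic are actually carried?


B(2,0.814) = 0.154430 (Erlang-B)
Carried load = a(1 − B) = 0.814·(1 − 0.154430) = 0.814·0.845570 = 0.6883 E

Final: 0.6883 Erlangs


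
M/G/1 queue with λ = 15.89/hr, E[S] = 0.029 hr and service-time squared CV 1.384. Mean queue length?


ρ = λ·E[S] = 15.89·0.029 = 0.4608
Lq = ρ²(1+C_s²)/(2(1−ρ)) = 0.2123·(1+1.384)/(2·0.5392)
= 0.2123·2.3840/1.0784 = 0.46944

Final: 0.46944


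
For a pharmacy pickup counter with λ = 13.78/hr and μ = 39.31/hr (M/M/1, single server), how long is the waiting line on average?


ρ = 13.78/39.31 = 0.3505
Lq = ρ²/(1−ρ) = 0.1229/0.6495 = 0.1892

Final: 0.1892


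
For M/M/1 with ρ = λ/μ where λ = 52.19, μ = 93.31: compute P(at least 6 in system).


ρ = 52.19/93.31 = 0.5593
P(N ≥ n) = ρ^n = 0.5593^6 = 0.030616

Final: 0.030616


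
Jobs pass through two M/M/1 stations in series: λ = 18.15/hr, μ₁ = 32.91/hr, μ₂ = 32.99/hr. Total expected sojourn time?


Each node sees arrival rate λ = 18.15/hr (tandem ⇒ throughput preserved).
W₁ = 1/(μ₁−λ) = 1/(32.91−18.15) = 0.06775 hr
W₂ = 1/(μ₂−λ) = 1/(32.99−18.15) = 0.06739 hr
W_total = W₁ + W₂ = 0.06775 + 0.06739 = 0.13514 hr

Final: 0.13514 hr


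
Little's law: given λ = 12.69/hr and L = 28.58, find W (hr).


W = L/λ = 28.58/12.69 = 2.2522 hr

Final: 2.2522 hr


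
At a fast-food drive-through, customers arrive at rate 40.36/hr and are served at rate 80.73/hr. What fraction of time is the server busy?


ρ = λ/μ = 40.36/80.73 = 0.4999

Final: 0.4999


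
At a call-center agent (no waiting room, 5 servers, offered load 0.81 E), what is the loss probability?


B(c,a) = (a^c/c!) / Σ_{k=0}^{c} a^k/k!
a^5/5! = 0.002906
Σ terms (k=0..5): 1.00000 + 0.81000 + 0.32805 + 0.08857 + 0.01794 + 0.002906 = 2.247465
B = 0.002906/2.247465 = 0.001293

Final: 0.001293


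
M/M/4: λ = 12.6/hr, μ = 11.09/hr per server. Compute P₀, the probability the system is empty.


a = λ/μ = 12.6/11.09 = 1.1362; ρ = a/c = 0.2840
Σ_{k=0}^{3} a^k/k! (terms k=0..3) = 1.00000 + 1.13616 + 0.64543 + 0.24444 = 3.02602
Tail: a^4/(4!(1−ρ)) = 1.66631/(24·0.7160) = 0.09697
P₀ = 1/(3.02602 + 0.09697) = 1/3.12300 = 0.320205

Final: 0.320205


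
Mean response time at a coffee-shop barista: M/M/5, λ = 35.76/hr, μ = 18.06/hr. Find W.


a = 1.9801; ρ = 0.3960; P₀ = 0.137086
Lq = P₀·a^c·ρ/(c!(1−ρ)²) = 0.03775
Wq = Lq/λ = 0.03775/35.76 = 0.001056 hr
W = Wq + 1/μ = 0.001056 + 0.05537 = 0.05643 hr

Final: 0.05643 hr
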